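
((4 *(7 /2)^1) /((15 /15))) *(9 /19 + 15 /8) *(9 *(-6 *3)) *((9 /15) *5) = -607257/38 = -15980.45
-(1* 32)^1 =-32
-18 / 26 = -9/13 = -0.69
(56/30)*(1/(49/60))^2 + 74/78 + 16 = 264163/13377 = 19.75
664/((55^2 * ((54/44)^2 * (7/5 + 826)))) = 2656/15079365 = 0.00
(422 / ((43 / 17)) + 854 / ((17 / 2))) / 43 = 195402/31433 = 6.22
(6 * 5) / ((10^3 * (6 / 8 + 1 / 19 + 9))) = 57/18625 = 0.00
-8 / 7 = -1.14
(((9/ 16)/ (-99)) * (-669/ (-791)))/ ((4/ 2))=-669/278432 = 0.00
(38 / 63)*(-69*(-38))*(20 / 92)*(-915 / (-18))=1101050/63 = 17476.98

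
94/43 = 2.19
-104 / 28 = -26/7 = -3.71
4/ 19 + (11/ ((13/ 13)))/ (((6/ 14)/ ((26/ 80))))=19499/2280 = 8.55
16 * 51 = 816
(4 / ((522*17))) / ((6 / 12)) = 4/4437 = 0.00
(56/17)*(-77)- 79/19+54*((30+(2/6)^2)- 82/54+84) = 5822.20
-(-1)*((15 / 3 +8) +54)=67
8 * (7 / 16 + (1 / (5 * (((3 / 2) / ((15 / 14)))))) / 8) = 51/14 = 3.64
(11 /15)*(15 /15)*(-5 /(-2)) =11/6 = 1.83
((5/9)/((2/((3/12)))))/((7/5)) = 25/504 = 0.05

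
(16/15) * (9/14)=24/35 = 0.69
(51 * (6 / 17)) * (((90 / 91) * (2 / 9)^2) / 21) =0.04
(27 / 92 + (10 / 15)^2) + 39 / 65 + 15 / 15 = 9679/4140 = 2.34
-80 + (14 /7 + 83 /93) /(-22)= -163949/2046 = -80.13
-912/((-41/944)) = 860928/41 = 20998.24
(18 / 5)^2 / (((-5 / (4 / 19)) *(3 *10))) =-216/11875 = -0.02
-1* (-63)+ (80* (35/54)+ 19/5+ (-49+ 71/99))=104498/1485 = 70.37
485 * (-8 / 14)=-1940/7 = -277.14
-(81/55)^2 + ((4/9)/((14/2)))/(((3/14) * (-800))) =-2.17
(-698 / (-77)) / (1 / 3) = 2094/77 = 27.19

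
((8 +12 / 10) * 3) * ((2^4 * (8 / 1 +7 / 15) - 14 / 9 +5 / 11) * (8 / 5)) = 24476048/4125 = 5933.59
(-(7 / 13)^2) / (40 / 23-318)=1127/1229306 = 0.00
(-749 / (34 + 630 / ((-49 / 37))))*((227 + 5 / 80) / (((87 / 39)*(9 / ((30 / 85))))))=82540549/12194848 = 6.77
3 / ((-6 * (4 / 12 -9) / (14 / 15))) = 7/130 = 0.05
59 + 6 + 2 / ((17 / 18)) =1141/17 = 67.12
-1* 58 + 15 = -43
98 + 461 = 559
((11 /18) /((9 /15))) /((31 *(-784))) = -55/1312416 = 0.00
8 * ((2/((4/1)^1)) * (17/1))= 68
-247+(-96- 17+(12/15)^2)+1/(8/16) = -8934/25 = -357.36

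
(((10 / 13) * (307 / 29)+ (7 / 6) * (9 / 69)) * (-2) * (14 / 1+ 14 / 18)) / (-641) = 0.38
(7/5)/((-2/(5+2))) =-49/10 = -4.90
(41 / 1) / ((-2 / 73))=-2993/2 = -1496.50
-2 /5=-0.40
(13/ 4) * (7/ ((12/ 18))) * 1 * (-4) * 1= -273/2 = -136.50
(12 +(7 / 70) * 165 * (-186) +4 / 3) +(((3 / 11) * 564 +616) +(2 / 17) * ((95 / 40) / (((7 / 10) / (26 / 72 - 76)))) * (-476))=12085.54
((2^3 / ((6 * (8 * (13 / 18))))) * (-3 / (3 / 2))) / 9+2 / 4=35/78 = 0.45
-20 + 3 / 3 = -19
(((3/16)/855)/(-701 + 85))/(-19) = 1/53370240 = 0.00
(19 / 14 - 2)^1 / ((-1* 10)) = 9/140 = 0.06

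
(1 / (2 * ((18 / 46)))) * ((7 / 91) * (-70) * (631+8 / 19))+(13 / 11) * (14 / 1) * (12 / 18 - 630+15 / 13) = -120128687/8151 = -14737.91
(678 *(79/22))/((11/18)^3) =156186792/14641 = 10667.77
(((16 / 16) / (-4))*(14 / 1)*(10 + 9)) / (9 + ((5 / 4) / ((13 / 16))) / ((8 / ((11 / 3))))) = -5187/757 = -6.85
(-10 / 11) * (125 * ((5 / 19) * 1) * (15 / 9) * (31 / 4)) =-484375/1254 = -386.26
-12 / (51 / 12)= -48/17 = -2.82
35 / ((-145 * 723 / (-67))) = 469/20967 = 0.02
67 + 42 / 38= 1294/19 = 68.11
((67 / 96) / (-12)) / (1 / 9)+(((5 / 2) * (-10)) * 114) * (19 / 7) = -7736.24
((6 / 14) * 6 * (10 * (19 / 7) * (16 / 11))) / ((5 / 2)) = 21888/539 = 40.61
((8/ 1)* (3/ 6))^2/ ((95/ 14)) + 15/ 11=3889/1045 = 3.72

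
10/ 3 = 3.33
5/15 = 0.33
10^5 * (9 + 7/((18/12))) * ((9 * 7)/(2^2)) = 21525000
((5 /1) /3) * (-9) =-15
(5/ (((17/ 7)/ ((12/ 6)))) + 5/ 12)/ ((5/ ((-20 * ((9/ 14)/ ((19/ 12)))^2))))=-899100/300713 = -2.99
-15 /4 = -3.75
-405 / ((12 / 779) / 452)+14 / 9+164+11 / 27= -320853934/27 = -11883479.04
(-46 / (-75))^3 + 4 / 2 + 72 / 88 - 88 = -394226179/4640625 = -84.95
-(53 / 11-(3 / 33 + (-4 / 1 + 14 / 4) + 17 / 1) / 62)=-6207/1364 = -4.55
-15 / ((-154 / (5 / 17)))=75/2618 = 0.03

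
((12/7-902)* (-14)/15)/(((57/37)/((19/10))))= 233174/225 = 1036.33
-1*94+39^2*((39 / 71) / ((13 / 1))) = -2111/71 = -29.73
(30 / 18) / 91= 5/273 = 0.02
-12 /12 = -1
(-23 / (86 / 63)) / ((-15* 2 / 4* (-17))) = -483/3655 = -0.13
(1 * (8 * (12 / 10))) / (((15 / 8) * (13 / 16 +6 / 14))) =14336/3475 = 4.13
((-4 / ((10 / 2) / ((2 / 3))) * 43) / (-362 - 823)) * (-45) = -344/395 = -0.87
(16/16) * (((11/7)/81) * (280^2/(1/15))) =616000/27 = 22814.81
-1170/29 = -40.34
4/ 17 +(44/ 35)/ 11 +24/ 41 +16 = 413128/24395 = 16.93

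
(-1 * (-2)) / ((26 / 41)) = 41/13 = 3.15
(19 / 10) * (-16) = -152/5 = -30.40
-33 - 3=-36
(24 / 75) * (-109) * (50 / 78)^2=-21800/1521 = -14.33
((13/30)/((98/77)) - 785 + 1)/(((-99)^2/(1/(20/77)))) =-329137/1069200 = -0.31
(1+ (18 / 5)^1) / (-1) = -23/5 = -4.60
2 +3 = 5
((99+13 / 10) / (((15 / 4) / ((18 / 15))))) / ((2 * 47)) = 2006/5875 = 0.34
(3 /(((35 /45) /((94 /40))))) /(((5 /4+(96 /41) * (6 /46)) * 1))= 1196667/205345 = 5.83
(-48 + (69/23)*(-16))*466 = -44736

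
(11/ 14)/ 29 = 11/406 = 0.03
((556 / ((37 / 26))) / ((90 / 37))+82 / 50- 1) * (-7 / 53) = -253988/11925 = -21.30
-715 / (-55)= 13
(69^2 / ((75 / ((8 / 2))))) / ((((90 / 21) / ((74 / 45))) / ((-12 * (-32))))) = 70149632/1875 = 37413.14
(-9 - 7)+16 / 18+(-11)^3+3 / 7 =-84778/63 = -1345.68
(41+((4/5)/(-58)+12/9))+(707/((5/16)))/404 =4169/87 = 47.92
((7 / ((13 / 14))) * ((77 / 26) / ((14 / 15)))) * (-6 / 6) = -8085/338 = -23.92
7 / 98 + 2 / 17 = 45/238 = 0.19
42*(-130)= -5460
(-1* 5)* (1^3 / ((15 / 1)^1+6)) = -0.24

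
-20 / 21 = -0.95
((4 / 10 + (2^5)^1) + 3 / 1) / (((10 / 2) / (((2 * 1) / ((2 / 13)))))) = 2301/25 = 92.04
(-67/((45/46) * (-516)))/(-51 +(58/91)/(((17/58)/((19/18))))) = -2383927/874768350 = 0.00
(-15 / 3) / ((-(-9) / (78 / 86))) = -65/129 = -0.50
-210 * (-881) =185010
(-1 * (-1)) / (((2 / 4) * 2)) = 1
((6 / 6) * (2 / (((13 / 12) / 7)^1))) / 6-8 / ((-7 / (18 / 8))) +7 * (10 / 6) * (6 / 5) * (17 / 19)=29828/1729 = 17.25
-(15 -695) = 680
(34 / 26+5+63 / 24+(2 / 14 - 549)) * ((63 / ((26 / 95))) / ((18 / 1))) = -37341175/5408 = -6904.80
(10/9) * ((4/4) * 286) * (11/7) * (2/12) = 83.23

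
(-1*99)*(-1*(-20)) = -1980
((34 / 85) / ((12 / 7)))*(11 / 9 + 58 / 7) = 599/270 = 2.22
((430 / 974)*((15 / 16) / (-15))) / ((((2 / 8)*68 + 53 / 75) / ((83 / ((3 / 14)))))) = -0.60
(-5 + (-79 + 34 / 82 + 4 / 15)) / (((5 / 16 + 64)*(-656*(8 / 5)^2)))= 256205/332111808 = 0.00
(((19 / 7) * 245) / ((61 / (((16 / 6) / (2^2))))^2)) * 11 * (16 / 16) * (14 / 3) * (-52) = -21301280/100467 = -212.02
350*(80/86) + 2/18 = 126043/387 = 325.69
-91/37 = -2.46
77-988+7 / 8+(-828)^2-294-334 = 5472367/8 = 684045.88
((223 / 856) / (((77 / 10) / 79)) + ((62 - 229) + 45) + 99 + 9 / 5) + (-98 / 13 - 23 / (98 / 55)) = -584411631/14994980 = -38.97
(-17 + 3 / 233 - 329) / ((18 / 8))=-322460/2097 = -153.77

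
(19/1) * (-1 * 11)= -209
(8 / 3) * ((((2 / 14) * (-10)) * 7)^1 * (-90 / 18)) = 400/3 = 133.33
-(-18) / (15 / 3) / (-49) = -18/245 = -0.07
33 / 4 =8.25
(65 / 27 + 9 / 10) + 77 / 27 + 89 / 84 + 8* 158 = 4805207/3780 = 1271.22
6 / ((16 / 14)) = 21/4 = 5.25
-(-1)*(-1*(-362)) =362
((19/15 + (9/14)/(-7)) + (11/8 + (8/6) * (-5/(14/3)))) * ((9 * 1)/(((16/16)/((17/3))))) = 112081/1960 = 57.18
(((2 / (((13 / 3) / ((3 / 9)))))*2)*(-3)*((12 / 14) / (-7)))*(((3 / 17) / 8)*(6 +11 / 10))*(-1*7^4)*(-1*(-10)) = -93933/221 = -425.04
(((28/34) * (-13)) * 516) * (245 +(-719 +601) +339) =-43762992/17 = -2574293.65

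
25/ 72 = 0.35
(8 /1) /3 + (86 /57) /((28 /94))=3085/399 = 7.73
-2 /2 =-1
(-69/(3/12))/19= -276/19 = -14.53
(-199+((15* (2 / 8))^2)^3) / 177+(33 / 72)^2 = 32183459/2174976 = 14.80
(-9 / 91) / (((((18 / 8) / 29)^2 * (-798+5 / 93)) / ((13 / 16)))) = 0.02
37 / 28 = 1.32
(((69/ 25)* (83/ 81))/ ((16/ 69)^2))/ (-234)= -1009861/4492800 = -0.22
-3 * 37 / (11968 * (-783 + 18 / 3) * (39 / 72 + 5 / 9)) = 9/827288 = 0.00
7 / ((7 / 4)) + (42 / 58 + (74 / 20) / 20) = 28473/5800 = 4.91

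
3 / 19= 0.16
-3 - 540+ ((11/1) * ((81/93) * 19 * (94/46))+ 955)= 558977/713 = 783.98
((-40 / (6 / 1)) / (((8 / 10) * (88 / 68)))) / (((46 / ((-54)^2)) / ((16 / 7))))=-1652400/1771 = -933.03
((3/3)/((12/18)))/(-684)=-1/456 = 0.00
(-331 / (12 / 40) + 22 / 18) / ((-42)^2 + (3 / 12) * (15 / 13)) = -515788/825687 = -0.62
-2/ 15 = -0.13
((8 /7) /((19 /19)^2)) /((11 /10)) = 80/77 = 1.04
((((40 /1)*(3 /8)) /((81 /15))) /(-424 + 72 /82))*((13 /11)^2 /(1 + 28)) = -173225/547867188 = 0.00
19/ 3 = 6.33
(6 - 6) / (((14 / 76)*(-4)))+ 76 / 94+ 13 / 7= 877/329 = 2.67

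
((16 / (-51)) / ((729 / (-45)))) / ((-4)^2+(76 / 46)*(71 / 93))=28520/25420797 = 0.00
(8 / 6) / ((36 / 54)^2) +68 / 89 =335/89 = 3.76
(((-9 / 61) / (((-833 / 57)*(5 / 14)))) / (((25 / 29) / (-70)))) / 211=-59508/5470175 = -0.01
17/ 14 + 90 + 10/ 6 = 3901/42 = 92.88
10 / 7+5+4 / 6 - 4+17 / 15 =148/35 = 4.23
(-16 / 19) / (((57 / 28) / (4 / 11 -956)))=1569792/3971 = 395.31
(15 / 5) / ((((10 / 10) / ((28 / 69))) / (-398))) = -11144/23 = -484.52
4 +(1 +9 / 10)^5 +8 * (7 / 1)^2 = 42076099/100000 = 420.76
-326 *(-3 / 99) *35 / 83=11410/2739 = 4.17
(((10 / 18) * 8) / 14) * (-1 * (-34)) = 10.79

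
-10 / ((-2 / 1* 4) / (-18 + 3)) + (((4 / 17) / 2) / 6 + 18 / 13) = -46001/2652 = -17.35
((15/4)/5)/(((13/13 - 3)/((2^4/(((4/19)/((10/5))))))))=-57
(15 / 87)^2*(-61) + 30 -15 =11090/841 = 13.19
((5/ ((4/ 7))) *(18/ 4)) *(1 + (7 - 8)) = 0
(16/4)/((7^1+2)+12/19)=76/183 = 0.42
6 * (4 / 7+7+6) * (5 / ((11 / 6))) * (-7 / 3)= -5700/11 = -518.18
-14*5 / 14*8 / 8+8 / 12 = -13/3 = -4.33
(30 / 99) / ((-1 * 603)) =-10/19899 = 0.00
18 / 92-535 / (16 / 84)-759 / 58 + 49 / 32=-60192413/21344 = -2820.11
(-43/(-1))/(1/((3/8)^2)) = 387/64 = 6.05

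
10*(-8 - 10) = -180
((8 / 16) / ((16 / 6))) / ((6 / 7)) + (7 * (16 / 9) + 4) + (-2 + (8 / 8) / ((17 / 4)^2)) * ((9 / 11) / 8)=15073933/915552 = 16.46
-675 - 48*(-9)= -243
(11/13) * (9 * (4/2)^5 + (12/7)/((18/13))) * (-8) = -534512/273 = -1957.92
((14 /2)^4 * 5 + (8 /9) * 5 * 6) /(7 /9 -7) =-108285/56 = -1933.66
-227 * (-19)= 4313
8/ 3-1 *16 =-40/3 = -13.33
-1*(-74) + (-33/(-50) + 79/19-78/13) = 69177/950 = 72.82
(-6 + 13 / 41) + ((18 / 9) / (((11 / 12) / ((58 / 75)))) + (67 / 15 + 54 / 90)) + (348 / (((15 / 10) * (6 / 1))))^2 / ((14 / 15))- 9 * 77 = 71819838/78925 = 909.98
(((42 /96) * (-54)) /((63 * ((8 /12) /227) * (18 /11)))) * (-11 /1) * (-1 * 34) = -466939/16 = -29183.69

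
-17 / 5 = -3.40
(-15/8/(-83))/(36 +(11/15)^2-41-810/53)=-178875/156346768 = 0.00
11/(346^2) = 11/119716 = 0.00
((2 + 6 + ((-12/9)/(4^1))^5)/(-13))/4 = -1943/12636 = -0.15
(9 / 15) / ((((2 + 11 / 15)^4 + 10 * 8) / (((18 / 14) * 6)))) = 1640250/48130327 = 0.03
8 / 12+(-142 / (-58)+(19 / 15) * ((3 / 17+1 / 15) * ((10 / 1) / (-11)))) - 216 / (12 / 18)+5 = -77155334/244035 = -316.17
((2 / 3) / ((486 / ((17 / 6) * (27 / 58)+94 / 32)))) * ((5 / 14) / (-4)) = -9875/18942336 = 0.00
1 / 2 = 0.50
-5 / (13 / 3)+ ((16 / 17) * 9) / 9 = -47/221 = -0.21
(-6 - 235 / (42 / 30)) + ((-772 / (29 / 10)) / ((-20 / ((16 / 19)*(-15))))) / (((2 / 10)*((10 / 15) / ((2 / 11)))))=-17103437/42427 = -403.13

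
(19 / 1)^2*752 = 271472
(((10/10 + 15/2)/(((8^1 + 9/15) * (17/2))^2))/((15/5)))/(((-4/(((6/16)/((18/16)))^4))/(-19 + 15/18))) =2725/91658628 = 0.00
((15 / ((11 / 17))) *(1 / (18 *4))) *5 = 425/264 = 1.61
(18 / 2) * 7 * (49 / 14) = 441/2 = 220.50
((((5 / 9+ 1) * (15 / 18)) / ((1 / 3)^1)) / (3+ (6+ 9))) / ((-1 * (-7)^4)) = -5/55566 = 0.00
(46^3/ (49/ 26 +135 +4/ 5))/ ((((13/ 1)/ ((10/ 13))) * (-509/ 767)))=-574282400/9110591 = -63.03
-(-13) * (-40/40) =-13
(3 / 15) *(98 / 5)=98/25 = 3.92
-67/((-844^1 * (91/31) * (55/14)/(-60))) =-12462/30173 = -0.41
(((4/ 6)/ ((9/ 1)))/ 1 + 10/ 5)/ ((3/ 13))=728/81 = 8.99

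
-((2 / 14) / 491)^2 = -1/11812969 = 0.00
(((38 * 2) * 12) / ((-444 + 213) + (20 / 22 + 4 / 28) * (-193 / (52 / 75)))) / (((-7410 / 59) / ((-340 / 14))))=-706112/2097399 = -0.34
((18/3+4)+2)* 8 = 96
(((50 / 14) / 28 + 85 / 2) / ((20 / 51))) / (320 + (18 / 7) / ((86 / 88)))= 3664503/10876544 = 0.34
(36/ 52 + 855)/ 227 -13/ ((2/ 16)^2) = -2444108/2951 = -828.23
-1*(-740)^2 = -547600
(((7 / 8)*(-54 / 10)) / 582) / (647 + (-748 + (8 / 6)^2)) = 567/6929680 = 0.00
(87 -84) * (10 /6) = 5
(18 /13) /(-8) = -0.17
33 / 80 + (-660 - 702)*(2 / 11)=-217557/880 = -247.22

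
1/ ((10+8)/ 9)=1/2 = 0.50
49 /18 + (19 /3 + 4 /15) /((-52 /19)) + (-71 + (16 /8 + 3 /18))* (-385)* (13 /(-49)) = -16451423/2340 = -7030.52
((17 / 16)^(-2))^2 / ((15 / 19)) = 1245184/1252815 = 0.99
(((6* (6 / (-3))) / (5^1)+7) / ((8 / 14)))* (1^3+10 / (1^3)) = 1771/20 = 88.55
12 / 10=6/5 = 1.20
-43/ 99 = -0.43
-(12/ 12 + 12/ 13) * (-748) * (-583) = -10902100/13 = -838623.08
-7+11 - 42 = -38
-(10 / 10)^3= -1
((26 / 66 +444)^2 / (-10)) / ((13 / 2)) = -43012445/14157 = -3038.25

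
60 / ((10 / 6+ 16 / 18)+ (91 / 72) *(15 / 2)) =8640/1733 = 4.99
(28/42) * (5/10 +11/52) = 37/78 = 0.47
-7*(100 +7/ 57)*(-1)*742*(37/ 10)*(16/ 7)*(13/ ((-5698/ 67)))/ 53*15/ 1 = -39766376/209 = -190269.74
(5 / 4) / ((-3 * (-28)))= 5/336 = 0.01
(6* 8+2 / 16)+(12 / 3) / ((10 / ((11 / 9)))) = 17501/360 = 48.61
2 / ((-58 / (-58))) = 2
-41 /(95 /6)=-246/95 = -2.59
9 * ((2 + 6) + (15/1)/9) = 87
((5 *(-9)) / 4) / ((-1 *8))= 45/32 = 1.41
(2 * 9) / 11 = 18/11 = 1.64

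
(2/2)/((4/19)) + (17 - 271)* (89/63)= -354.08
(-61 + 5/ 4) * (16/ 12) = -239/3 = -79.67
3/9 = 1/3 = 0.33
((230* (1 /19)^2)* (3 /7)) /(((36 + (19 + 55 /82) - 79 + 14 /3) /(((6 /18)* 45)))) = -2546100/11601457 = -0.22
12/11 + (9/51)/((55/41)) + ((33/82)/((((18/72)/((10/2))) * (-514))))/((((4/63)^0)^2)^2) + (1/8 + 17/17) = 183784983/78816760 = 2.33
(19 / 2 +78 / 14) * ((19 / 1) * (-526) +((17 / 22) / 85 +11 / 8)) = -927714461/6160 = -150603.00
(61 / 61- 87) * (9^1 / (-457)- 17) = 668908/457 = 1463.69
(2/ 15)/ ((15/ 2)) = 4/225 = 0.02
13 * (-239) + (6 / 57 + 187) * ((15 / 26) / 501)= -256303511/82498 = -3106.78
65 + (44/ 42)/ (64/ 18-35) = 128699/1981 = 64.97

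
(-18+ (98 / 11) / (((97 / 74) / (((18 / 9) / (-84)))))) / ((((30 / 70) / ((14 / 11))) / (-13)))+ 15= 75649759/105633 = 716.16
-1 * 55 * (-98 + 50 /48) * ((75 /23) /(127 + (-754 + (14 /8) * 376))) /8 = 3199625/45632 = 70.12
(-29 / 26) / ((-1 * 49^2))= 29/62426 = 0.00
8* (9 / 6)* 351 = 4212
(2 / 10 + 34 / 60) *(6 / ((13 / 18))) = 414/65 = 6.37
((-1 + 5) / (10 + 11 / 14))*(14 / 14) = 56/151 = 0.37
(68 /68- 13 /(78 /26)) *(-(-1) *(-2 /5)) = 4/3 = 1.33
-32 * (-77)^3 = 14609056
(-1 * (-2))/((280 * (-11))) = -1/1540 = 0.00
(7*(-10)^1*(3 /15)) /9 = -14/9 = -1.56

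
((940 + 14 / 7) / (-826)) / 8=-471/3304 = -0.14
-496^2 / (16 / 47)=-722672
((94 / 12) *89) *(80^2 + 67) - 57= 27051119/6 = 4508519.83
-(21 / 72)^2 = -49/576 = -0.09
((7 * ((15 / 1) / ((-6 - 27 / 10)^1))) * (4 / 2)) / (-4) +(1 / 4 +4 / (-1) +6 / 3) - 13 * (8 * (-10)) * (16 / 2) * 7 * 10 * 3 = 202675697/116 = 1747204.28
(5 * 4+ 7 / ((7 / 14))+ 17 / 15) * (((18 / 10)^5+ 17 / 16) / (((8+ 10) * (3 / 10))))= 525898043/4050000 = 129.85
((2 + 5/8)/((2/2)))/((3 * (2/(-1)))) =-7/16 = -0.44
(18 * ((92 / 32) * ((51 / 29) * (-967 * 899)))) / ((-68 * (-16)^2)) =18615717/4096 = 4544.85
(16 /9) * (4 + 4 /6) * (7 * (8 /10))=6272/135 = 46.46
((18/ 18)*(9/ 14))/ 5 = 9/70 = 0.13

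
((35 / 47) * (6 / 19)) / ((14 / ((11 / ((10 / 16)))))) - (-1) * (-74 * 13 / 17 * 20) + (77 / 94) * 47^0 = -34328793/30362 = -1130.65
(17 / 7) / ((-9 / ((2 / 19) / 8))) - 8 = -8.00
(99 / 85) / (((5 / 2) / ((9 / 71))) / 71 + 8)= 0.14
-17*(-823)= 13991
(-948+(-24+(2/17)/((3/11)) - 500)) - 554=-103304/51 = -2025.57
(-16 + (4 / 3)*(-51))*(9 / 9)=-84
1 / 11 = 0.09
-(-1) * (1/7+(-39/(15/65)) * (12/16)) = -3545/28 = -126.61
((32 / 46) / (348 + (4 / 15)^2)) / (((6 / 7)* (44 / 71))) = 5325/1415282 = 0.00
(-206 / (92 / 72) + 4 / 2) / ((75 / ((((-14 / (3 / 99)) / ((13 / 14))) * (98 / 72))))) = 96717082/67275 = 1437.64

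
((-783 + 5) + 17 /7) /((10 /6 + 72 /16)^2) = -195444/9583 = -20.39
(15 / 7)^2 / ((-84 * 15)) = -5/1372 = 0.00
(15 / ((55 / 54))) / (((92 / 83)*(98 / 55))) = 33615/4508 = 7.46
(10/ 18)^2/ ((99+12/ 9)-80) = 25/1647 = 0.02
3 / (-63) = -1/21 = -0.05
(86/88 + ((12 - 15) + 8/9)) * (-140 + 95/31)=635335/4092 = 155.26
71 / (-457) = -71/457 = -0.16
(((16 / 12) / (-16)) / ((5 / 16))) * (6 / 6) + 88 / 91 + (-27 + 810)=1069751/1365 = 783.70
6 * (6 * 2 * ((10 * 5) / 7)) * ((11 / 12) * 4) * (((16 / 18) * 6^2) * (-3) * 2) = -2534400/7 = -362057.14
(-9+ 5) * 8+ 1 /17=-543/17 = -31.94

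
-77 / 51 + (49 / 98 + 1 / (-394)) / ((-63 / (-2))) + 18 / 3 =135815/30141 = 4.51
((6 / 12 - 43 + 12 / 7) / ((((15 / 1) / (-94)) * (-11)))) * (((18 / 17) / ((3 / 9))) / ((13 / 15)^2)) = -21737970/221221 = -98.26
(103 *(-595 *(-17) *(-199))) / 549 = -207327155/549 = -377645.09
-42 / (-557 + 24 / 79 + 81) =1659/18790 = 0.09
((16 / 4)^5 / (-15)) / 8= -128/15 = -8.53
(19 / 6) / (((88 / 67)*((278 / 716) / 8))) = 227867/4587 = 49.68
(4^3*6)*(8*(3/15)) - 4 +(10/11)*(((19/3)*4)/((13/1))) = 1313108/2145 = 612.17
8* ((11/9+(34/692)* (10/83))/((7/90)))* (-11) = -139668320/100513 = -1389.55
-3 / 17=-0.18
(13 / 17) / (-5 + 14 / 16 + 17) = 104/1751 = 0.06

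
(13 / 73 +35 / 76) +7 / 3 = 49465/16644 = 2.97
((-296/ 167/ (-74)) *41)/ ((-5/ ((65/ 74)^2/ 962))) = -2665/16918102 = 0.00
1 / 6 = 0.17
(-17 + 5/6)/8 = -97/48 = -2.02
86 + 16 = 102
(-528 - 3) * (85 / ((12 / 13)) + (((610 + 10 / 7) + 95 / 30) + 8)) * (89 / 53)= -945699849/1484 = -637264.05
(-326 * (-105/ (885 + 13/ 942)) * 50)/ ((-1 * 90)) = -21.49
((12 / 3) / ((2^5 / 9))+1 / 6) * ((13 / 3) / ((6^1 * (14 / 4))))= 403/1512 = 0.27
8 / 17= 0.47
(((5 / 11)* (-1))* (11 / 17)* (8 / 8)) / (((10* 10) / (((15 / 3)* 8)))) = -2/17 = -0.12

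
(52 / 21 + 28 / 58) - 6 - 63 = -40219/609 = -66.04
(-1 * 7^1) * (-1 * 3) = 21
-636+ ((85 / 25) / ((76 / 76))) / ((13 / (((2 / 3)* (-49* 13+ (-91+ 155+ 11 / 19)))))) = -735.81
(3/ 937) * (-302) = -906/937 = -0.97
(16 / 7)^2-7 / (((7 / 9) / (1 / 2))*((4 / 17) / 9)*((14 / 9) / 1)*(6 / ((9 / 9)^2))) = -13.22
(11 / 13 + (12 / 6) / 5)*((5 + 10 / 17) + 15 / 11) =1620/187 = 8.66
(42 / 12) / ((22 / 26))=91/22 = 4.14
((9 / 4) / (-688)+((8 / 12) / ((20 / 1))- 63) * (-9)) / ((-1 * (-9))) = 2599249/41280 = 62.97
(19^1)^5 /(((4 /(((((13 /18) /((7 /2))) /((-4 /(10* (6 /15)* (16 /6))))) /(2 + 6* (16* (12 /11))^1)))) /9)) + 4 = -354032849/12327 = -28720.11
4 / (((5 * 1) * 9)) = 0.09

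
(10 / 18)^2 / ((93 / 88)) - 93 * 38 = -26619422/7533 = -3533.71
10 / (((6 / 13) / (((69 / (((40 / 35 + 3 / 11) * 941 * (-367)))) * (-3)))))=345345/37642823 = 0.01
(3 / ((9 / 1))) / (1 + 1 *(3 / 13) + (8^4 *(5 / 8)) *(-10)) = -13/998352 = 0.00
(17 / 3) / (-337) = -17/1011 = -0.02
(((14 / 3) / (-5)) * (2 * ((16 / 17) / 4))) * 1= -112/255 = -0.44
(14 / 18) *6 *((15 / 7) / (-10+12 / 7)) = -1.21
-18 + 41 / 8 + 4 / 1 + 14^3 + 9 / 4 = 21899/8 = 2737.38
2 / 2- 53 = -52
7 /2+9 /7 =67/14 = 4.79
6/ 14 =0.43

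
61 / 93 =0.66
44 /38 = 22/19 = 1.16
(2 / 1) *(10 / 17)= 20/17 = 1.18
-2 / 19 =-0.11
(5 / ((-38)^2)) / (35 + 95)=1/37544 = 0.00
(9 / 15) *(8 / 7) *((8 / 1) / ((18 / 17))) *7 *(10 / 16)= 68/3 = 22.67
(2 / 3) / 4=1/6 = 0.17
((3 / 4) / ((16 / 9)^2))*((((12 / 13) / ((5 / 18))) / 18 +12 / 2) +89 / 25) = 769581/332800 = 2.31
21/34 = 0.62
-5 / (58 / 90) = -225/29 = -7.76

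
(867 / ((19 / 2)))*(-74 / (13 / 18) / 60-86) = -9885534/1235 = -8004.48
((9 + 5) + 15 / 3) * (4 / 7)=76/7 = 10.86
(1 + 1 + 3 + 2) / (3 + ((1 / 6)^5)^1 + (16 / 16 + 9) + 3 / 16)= 54432/102547 = 0.53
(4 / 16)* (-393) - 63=-645/4 = -161.25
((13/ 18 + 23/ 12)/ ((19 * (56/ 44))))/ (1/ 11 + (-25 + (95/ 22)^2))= -6655/381906 = -0.02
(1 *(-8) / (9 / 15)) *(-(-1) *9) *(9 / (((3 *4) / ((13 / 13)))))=-90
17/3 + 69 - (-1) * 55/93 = 2333/31 = 75.26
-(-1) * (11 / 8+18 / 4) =47/8 = 5.88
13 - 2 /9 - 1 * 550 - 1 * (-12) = -4727/9 = -525.22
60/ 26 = 30/13 = 2.31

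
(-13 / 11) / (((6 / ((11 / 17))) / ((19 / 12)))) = -247/1224 = -0.20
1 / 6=0.17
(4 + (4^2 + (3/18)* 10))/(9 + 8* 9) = 65/243 = 0.27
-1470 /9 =-490/3 = -163.33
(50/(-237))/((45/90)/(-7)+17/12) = -0.16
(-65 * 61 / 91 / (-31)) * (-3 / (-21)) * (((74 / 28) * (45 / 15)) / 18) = 11285/127596 = 0.09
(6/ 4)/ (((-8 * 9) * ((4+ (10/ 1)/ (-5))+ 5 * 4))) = -1/1056 = 0.00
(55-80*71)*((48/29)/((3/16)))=-1440000/29 = -49655.17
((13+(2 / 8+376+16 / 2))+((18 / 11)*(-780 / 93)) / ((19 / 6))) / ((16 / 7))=71279677/414656 = 171.90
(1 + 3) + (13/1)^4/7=28589/7 = 4084.14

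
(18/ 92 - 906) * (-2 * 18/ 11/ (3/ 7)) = 1750014/253 = 6917.05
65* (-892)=-57980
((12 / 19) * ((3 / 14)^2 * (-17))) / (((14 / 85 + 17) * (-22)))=39015/29883238 = 0.00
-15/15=-1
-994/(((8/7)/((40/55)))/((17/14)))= -8449/11 = -768.09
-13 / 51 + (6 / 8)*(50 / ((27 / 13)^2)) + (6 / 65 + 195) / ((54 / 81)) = 301.08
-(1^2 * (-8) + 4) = 4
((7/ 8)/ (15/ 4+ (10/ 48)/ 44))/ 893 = 924/3540745 = 0.00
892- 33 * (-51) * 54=91774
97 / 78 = 1.24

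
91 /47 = 1.94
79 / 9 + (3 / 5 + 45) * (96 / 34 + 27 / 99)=1261973/8415 = 149.97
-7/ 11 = -0.64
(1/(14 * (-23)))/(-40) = 1/12880 = 0.00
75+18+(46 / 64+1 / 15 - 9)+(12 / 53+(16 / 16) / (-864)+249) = 19118771/57240 = 334.01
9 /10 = 0.90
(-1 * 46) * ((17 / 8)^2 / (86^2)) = -0.03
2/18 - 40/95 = -53/171 = -0.31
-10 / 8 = -5/4 = -1.25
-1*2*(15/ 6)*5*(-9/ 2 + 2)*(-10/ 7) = -625/7 = -89.29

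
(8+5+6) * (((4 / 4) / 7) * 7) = 19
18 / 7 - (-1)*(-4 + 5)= 25/7 = 3.57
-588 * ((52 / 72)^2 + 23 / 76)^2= -315382081/789507 = -399.47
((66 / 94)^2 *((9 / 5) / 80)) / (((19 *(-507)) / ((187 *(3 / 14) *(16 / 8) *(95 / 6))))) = -610929/418119520 = 0.00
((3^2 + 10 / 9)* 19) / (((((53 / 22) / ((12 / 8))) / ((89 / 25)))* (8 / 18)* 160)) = 5078073/848000 = 5.99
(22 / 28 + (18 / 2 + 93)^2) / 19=547.62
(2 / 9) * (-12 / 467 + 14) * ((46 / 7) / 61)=600392/1794681 = 0.33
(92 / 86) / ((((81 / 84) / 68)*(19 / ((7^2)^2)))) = 210289184/22059 = 9533.03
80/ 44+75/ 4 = 905/44 = 20.57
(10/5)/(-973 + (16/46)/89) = -4094/1991723 = 0.00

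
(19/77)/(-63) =-19/4851 = 0.00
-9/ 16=-0.56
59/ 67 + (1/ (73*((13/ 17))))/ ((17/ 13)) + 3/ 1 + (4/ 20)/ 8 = 3.92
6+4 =10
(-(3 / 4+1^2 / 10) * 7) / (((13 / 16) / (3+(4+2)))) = -4284/65 = -65.91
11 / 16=0.69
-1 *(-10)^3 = 1000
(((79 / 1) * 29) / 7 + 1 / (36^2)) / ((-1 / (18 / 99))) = -2969143/49896 = -59.51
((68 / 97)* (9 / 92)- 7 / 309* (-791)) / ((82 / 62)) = 384410044/28264539 = 13.60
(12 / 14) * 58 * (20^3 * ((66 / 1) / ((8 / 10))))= 32811428.57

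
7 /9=0.78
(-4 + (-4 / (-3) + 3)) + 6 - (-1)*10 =49/3 = 16.33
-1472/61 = -24.13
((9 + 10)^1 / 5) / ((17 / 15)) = 57/17 = 3.35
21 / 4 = 5.25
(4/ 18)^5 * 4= 128/59049 = 0.00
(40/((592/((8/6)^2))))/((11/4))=160/3663 = 0.04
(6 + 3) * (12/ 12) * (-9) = -81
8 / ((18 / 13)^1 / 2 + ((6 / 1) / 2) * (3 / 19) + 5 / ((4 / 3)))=7904/4857 = 1.63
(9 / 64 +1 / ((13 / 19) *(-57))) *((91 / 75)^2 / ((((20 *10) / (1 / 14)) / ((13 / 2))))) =339521/864000000 = 0.00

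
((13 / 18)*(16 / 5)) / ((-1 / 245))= -5096/9 = -566.22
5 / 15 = 1/3 = 0.33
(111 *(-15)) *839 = -1396935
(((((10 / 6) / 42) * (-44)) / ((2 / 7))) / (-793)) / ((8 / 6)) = 55/9516 = 0.01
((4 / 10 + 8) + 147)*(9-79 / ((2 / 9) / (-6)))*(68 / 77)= 16167816/55 = 293960.29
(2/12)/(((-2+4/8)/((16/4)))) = -4/9 = -0.44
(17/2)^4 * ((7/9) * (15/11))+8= 2927459/528 = 5544.43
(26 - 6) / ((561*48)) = 5/6732 = 0.00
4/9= 0.44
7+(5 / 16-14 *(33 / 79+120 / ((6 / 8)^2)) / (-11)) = 11652635/41712 = 279.36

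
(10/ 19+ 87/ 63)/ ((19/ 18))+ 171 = 436683/2527 = 172.81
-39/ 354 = -0.11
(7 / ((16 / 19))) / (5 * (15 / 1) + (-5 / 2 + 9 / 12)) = 133/1172 = 0.11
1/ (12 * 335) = 1/4020 = 0.00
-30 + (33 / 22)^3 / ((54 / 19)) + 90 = 979/16 = 61.19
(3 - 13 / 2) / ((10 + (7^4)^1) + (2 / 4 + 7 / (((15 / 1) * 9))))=-135/93017 = 0.00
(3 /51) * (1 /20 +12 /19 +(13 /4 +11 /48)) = 18973/77520 = 0.24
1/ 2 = 0.50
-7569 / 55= -137.62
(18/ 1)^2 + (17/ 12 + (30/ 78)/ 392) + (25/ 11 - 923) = -100112029/168168 = -595.31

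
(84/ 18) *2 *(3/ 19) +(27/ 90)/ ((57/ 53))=333/190 = 1.75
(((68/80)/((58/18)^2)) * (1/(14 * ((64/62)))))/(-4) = -42687/30141440 = 0.00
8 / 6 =4/3 = 1.33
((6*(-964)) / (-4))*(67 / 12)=16147/2 = 8073.50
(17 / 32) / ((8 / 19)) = 323/256 = 1.26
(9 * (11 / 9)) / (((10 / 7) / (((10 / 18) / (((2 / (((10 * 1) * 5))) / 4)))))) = 3850/9 = 427.78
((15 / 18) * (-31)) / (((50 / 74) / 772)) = -29516.13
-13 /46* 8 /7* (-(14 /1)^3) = 20384/23 = 886.26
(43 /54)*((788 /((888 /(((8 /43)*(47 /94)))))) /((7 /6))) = 0.06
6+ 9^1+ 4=19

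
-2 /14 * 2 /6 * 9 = -3/7 = -0.43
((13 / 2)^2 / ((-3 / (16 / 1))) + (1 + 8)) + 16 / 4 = -637/3 = -212.33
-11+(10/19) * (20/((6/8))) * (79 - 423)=-275827/57 = -4839.07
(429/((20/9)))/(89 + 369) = 3861/9160 = 0.42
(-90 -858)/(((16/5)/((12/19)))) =-3555/19 = -187.11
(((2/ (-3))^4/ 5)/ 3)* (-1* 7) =-112/1215 = -0.09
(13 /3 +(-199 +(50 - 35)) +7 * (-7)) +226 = -8/3 = -2.67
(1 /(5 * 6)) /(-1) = -1/30 = -0.03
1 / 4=0.25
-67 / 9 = -7.44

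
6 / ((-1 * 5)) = -6/5 = -1.20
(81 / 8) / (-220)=-81/1760 = -0.05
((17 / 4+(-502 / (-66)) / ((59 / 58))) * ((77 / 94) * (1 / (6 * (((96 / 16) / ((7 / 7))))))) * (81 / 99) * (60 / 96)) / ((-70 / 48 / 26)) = -1187303/488048 = -2.43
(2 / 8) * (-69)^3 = -328509/4 = -82127.25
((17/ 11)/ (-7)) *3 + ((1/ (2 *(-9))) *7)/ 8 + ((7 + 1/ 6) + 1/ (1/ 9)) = 171373/11088 = 15.46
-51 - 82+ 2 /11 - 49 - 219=-4409/11 = -400.82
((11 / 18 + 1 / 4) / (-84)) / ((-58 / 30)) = 155/29232 = 0.01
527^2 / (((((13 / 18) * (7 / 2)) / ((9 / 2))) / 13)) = 44992098/7 = 6427442.57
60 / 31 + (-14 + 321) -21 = 8926/31 = 287.94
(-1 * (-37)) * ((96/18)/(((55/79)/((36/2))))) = 280608/55 = 5101.96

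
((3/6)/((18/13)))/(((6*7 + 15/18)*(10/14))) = 0.01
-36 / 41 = -0.88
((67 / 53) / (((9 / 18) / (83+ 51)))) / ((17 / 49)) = 879844/901 = 976.52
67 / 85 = 0.79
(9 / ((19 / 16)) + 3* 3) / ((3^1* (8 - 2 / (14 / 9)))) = 735/893 = 0.82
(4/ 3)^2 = 16/9 = 1.78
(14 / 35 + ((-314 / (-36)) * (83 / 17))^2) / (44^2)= 77202007/82399680 = 0.94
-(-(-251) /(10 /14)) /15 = -1757/75 = -23.43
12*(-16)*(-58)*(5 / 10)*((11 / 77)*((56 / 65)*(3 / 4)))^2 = 200448/4225 = 47.44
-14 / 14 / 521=-1/521 = 0.00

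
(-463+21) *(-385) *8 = 1361360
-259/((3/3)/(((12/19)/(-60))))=259/95 = 2.73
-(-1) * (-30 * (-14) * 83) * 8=278880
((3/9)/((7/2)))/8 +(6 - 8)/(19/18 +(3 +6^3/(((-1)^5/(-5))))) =16489/1639092 = 0.01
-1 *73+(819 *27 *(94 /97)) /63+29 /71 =1842636/6887 = 267.55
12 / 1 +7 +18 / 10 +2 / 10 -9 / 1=12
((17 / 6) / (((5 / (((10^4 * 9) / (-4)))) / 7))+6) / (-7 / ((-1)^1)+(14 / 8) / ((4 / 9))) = -1427904/175 = -8159.45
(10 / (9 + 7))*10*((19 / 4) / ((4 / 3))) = 22.27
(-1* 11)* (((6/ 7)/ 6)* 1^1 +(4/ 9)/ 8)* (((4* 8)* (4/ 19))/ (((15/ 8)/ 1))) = -28160/3591 = -7.84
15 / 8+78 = 639/8 = 79.88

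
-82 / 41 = -2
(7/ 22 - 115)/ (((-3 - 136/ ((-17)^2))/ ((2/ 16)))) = 42891/10384 = 4.13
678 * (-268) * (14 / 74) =-1271928/37 = -34376.43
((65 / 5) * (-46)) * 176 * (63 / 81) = -736736/9 = -81859.56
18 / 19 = 0.95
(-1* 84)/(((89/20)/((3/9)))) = -560/89 = -6.29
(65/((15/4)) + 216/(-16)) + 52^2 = 16247/6 = 2707.83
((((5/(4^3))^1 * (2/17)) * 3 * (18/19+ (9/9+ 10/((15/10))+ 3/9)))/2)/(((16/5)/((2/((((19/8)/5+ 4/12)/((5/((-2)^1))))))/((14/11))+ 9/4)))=-2658375/26421248 = -0.10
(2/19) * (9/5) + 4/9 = 542/855 = 0.63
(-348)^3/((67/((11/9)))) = -51509568/67 = -768799.52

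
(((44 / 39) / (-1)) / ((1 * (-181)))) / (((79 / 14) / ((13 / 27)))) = 616/1158219 = 0.00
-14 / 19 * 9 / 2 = -63/19 = -3.32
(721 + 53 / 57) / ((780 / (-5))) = -20575/4446 = -4.63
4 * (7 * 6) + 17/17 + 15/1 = 184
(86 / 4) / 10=43/20 = 2.15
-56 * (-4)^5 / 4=14336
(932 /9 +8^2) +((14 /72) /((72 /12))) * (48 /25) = 37714/225 = 167.62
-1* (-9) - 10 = -1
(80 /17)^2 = 6400/289 = 22.15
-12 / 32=-3/8 = -0.38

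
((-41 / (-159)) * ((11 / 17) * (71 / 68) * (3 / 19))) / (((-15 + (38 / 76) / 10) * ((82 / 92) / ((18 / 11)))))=-12780/3783299 = 0.00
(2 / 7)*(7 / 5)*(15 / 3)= 2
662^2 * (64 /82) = 14023808/41 = 342044.10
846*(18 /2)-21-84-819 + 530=7220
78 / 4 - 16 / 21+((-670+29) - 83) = -29621/42 = -705.26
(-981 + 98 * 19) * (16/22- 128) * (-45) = 55503000/11 = 5045727.27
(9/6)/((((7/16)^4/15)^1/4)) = 5898240/2401 = 2456.58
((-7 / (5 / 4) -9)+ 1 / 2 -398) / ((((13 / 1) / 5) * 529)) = -317/1058 = -0.30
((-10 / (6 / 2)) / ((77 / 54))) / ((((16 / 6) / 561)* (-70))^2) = -2317491/109760 = -21.11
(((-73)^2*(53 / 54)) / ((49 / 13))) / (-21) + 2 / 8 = -7315579/111132 = -65.83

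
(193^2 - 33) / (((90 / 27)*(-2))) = -27912/5 = -5582.40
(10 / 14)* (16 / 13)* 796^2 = 50689280/91 = 557025.05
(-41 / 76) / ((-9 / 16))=164/171 = 0.96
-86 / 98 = -43/49 = -0.88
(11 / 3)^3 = 1331/27 = 49.30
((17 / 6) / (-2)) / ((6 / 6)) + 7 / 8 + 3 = 2.46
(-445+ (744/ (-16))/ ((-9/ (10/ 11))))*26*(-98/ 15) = 7404488/99 = 74792.81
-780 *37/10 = -2886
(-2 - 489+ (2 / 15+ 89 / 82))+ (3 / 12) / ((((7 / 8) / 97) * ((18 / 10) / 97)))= 1003.71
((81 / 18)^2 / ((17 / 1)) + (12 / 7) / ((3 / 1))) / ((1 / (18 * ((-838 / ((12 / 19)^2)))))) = -126906301/1904 = -66652.47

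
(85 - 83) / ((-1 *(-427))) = 2/427 = 0.00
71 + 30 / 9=223/3 = 74.33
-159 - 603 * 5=-3174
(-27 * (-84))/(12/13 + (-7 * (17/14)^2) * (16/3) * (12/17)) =-51597/863 = -59.79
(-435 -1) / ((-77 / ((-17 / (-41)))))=7412/3157 = 2.35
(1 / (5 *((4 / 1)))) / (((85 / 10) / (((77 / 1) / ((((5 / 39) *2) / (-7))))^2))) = 441882441/17000 = 25993.08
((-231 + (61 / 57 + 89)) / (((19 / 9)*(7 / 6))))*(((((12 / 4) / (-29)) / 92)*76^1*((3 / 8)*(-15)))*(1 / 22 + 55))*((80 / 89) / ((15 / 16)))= -621056160/427823 = -1451.67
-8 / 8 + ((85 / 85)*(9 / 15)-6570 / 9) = -3652/5 = -730.40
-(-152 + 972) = -820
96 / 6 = 16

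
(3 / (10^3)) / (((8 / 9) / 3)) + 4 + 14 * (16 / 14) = 160081/8000 = 20.01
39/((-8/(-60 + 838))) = -15171/4 = -3792.75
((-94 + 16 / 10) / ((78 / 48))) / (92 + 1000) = -44/845 = -0.05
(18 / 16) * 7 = 7.88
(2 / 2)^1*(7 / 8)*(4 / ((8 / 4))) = 7/4 = 1.75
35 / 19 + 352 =6723/19 = 353.84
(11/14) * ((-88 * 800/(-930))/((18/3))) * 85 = 1645600/1953 = 842.60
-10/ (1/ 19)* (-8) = 1520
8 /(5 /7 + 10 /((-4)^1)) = -112/25 = -4.48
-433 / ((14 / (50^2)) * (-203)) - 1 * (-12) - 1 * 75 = 451727/1421 = 317.89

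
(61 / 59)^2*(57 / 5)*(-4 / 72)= -70699/104430 = -0.68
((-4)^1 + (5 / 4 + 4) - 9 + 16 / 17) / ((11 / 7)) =-3241/748 = -4.33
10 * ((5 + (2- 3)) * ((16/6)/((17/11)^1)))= 3520/51 = 69.02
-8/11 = -0.73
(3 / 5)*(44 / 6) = 22/5 = 4.40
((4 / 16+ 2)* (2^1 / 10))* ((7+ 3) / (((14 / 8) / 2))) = 36/7 = 5.14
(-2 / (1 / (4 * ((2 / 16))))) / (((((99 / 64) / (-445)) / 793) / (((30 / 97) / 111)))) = 225846400/355311 = 635.63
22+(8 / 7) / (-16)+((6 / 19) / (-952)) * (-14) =49591/2261 = 21.93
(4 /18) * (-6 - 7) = -26/9 = -2.89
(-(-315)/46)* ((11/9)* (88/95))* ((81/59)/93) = 91476/799273 = 0.11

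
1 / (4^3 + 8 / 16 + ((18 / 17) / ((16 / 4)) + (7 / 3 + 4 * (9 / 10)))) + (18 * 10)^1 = 3245295/18028 = 180.01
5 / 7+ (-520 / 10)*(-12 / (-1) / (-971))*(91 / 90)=1.36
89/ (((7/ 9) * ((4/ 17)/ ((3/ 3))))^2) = 2657.40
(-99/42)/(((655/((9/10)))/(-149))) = 44253/91700 = 0.48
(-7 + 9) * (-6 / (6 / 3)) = -6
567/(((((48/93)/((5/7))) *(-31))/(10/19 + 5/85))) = -76545/5168 = -14.81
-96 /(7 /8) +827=5021/7 = 717.29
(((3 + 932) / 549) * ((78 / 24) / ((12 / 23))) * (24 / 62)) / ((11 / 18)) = 25415/3782 = 6.72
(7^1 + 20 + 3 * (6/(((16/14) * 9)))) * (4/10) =23/2 = 11.50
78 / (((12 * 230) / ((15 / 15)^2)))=13/460 = 0.03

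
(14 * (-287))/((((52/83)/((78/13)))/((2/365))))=-1000482/4745 = -210.85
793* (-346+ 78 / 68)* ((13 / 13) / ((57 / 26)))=-124739.96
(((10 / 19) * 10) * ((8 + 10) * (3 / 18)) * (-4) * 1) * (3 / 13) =-3600/247 = -14.57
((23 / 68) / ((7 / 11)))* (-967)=-244651/476 = -513.97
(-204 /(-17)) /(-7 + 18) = 12/11 = 1.09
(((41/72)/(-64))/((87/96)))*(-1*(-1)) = -41/4176 = -0.01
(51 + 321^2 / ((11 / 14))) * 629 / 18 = 302577305/66 = 4584504.62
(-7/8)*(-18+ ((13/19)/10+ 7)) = 14539/1520 = 9.57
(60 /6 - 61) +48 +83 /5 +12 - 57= -157/5 = -31.40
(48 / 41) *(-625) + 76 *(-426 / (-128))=-314073/656 = -478.77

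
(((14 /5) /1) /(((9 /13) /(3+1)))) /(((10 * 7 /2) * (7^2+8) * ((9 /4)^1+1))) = 32/12825 = 0.00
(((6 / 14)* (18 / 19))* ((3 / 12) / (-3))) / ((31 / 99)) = -891/8246 = -0.11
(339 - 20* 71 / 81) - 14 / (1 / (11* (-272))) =3418967/81 = 42209.47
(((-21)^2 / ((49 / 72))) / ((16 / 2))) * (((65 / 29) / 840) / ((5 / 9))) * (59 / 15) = 62127/40600 = 1.53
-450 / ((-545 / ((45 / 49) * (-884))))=-3580200/5341 = -670.32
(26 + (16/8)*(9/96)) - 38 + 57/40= -831/80 = -10.39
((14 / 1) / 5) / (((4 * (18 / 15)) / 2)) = 7/6 = 1.17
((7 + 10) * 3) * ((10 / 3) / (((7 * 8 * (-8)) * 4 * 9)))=-85/8064 = -0.01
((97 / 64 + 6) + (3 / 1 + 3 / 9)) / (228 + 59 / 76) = 39577/834576 = 0.05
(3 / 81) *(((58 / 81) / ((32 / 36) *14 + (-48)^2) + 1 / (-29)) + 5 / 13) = 12394645/954953064 = 0.01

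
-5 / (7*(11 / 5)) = -25/77 = -0.32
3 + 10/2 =8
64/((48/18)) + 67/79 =1963/79 = 24.85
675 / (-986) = -675/986 = -0.68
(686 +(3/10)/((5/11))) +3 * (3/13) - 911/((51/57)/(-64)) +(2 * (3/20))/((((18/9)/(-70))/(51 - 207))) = 745749543/11050 = 67488.65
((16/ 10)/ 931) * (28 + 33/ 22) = 236/4655 = 0.05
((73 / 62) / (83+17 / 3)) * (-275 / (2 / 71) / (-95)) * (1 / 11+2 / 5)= 419823/626696 = 0.67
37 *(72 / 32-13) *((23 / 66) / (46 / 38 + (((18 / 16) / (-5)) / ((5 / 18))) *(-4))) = -17381675/558096 = -31.14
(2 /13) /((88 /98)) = 49/286 = 0.17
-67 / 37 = -1.81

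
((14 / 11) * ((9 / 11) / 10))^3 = 250047/221445125 = 0.00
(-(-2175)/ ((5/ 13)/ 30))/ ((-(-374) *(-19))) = -84825/3553 = -23.87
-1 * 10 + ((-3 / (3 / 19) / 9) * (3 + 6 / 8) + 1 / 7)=-17.77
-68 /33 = -2.06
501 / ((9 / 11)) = 612.33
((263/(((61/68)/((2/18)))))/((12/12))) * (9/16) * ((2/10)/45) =4471/54900 = 0.08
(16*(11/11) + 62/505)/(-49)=-8142/24745 = -0.33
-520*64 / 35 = -6656/7 = -950.86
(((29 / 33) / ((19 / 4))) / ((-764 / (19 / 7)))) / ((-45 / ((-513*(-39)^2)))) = -838071/73535 = -11.40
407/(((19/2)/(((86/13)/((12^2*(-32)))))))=-17501/284544 = -0.06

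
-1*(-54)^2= -2916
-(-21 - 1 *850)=871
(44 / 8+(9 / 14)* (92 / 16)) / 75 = 0.12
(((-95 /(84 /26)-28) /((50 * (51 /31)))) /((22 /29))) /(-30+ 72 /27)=2167489/64402800 = 0.03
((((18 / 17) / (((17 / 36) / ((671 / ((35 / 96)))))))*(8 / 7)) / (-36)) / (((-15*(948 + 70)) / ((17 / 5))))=1545984/52999625 = 0.03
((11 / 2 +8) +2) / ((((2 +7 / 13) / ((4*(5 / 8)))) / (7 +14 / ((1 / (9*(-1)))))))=-239785/132 = -1816.55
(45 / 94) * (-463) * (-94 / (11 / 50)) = 1041750/11 = 94704.55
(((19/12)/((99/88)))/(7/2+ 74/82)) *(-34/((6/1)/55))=-153340/1539 = -99.64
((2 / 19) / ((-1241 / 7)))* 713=-9982/23579 = -0.42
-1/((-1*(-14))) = -1/14 = -0.07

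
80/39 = 2.05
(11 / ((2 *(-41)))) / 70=-11/5740 = 0.00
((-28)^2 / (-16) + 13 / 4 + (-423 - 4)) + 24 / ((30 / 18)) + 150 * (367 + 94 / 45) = 3294299/60 = 54904.98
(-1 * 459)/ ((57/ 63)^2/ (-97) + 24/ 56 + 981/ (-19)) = 373058217/41622769 = 8.96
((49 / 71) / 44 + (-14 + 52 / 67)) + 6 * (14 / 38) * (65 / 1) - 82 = 192781937/3976852 = 48.48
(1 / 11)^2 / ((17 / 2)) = 2/2057 = 0.00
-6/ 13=-0.46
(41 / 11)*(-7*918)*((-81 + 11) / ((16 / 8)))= 9221310/11 = 838300.91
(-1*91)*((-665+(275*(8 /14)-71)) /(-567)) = -52676/567 = -92.90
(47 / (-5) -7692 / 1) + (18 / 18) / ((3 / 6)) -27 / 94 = -7699.69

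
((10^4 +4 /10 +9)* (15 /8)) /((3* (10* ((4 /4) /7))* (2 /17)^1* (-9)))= -5955593/1440 = -4135.83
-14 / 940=-7/470 = -0.01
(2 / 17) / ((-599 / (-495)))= 0.10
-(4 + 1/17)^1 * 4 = -276/17 = -16.24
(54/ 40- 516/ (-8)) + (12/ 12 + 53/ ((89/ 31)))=151853/1780 = 85.31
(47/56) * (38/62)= 893/1736 = 0.51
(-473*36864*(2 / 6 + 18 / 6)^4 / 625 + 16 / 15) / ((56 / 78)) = -503725924/105 = -4797389.75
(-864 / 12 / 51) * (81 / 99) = -216/187 = -1.16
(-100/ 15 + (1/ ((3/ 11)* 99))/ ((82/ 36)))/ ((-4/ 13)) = 5317/246 = 21.61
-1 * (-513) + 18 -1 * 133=398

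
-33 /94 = -0.35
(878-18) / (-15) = -172/3 = -57.33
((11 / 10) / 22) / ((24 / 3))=1/160 = 0.01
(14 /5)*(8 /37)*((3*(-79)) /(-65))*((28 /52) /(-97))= -185808/15163525 = -0.01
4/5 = 0.80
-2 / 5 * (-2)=4/5 = 0.80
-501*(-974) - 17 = 487957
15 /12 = 5/4 = 1.25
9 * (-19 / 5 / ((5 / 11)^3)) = -227601/625 = -364.16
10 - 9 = 1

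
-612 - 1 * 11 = -623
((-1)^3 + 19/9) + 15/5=37/9 = 4.11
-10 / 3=-3.33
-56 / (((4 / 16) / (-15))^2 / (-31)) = 6249600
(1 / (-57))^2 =1/3249 = 0.00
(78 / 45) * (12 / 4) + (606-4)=3036/5 = 607.20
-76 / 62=-38/31 = -1.23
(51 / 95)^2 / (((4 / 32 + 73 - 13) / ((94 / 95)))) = 1955952/412397375 = 0.00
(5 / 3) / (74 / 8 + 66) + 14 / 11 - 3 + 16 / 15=-31709/49665 = -0.64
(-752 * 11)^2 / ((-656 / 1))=-4276624/41 = -104307.90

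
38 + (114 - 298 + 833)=687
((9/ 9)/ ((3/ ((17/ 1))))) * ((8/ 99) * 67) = 9112/297 = 30.68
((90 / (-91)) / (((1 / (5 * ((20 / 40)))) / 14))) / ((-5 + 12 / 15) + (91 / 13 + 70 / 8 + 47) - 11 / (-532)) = -598500/1012687 = -0.59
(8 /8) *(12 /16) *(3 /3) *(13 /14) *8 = 39/7 = 5.57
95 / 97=0.98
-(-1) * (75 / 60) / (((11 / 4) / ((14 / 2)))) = 35/11 = 3.18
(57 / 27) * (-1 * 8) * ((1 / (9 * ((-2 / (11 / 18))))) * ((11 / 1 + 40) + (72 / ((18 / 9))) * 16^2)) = 1291202/243 = 5313.59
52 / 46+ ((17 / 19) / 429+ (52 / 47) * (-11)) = -97255657/8811231 = -11.04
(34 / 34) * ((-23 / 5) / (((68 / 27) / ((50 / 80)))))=-621/544 = -1.14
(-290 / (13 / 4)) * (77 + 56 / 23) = -2119320/299 = -7088.03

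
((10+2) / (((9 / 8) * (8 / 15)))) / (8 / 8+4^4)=20/257 = 0.08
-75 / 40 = -1.88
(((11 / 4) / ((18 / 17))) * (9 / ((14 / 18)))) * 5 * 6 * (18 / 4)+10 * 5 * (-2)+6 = 221941/56 = 3963.23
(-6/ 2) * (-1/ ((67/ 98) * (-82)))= -147/2747 = -0.05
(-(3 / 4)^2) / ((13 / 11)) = -99/208 = -0.48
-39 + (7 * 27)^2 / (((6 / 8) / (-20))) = -952599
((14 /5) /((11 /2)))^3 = 21952/166375 = 0.13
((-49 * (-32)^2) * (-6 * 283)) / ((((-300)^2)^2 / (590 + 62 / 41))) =896806624/144140625 = 6.22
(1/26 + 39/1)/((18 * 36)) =1015/16848 = 0.06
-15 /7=-2.14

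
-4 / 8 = -0.50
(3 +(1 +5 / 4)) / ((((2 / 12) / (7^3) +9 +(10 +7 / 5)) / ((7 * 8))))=3025260/209921 = 14.41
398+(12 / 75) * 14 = 10006/25 = 400.24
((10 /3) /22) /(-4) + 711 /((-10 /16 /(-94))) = 70576679/660 = 106934.36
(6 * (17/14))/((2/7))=51/2 = 25.50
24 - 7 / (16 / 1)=23.56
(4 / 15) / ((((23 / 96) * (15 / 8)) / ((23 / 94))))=512/3525 = 0.15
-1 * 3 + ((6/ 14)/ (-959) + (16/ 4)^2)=87266/6713 = 13.00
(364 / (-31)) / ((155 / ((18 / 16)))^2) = -7371/11916400 = 0.00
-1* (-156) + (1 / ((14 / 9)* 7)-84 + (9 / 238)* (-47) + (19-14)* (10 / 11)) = 685942/9163 = 74.86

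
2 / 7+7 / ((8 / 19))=947/56 = 16.91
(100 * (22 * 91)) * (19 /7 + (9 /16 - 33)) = -11901175/2 = -5950587.50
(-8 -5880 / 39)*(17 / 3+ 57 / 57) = -13760/13 = -1058.46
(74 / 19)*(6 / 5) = 444/95 = 4.67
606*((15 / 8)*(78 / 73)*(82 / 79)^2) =595931310/455593 = 1308.03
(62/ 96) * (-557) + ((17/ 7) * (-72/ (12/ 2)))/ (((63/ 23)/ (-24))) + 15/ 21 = -243827/2352 = -103.67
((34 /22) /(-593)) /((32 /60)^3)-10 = -33455135/3339776 = -10.02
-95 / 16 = -5.94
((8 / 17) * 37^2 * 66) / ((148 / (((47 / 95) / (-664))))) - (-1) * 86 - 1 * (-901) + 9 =266960253/268090 = 995.79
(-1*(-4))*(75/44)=6.82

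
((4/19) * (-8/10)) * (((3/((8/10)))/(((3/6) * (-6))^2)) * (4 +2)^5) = -10368/19 = -545.68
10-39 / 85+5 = 14.54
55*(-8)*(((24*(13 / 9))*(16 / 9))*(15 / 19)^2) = -18304000/1083 = -16901.20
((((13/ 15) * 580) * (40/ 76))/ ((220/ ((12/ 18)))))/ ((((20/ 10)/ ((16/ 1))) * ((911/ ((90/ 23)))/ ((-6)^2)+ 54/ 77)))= 30401280/33978479 = 0.89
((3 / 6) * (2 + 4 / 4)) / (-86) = -3/172 = -0.02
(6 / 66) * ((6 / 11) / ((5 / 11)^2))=6/25 = 0.24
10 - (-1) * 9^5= 59059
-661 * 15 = -9915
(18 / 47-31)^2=2070721/2209 = 937.40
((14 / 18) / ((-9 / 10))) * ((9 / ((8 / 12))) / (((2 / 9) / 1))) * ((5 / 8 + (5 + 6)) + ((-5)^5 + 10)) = 2606835/16 = 162927.19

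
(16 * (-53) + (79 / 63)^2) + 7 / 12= -13428623/15876 = -845.84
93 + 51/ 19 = 1818/19 = 95.68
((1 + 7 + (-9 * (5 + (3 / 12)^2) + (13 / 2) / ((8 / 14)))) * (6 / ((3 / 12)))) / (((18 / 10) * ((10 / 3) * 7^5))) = -419/67228 = -0.01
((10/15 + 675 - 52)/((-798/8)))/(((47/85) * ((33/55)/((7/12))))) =-795175/72333 = -10.99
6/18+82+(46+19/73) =28162/219 = 128.59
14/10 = 7/5 = 1.40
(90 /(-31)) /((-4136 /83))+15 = 965355/64108 = 15.06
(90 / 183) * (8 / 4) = 60/61 = 0.98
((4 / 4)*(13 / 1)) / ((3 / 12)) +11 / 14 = 739/14 = 52.79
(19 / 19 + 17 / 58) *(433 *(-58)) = -32475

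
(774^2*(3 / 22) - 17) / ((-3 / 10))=-8984270/33 = -272250.61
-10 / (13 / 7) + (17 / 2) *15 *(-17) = -56495/26 = -2172.88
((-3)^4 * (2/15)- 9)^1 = 9/5 = 1.80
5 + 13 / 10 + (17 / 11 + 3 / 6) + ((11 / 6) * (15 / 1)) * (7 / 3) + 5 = 25579/330 = 77.51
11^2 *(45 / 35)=1089/7 = 155.57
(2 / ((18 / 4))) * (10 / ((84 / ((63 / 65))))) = 2/39 = 0.05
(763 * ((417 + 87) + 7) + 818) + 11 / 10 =3907121/10 = 390712.10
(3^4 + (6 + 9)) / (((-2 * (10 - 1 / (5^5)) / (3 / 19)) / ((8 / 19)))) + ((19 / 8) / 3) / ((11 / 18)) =484610673/496359116 = 0.98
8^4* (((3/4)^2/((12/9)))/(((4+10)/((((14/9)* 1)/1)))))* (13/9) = 832/3 = 277.33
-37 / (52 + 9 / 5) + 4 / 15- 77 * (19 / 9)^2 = -37432838/108945 = -343.59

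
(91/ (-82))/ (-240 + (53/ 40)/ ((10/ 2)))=9100/1965827 = 0.00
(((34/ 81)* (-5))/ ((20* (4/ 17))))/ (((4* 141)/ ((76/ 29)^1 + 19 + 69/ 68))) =-252943/14131584 = -0.02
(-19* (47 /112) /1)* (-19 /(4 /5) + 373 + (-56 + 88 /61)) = -64211165/27328 = -2349.65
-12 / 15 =-4/5 = -0.80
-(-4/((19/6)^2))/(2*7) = 72/2527 = 0.03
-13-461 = -474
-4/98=-2/49 = -0.04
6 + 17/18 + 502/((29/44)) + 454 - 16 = 629845/522 = 1206.60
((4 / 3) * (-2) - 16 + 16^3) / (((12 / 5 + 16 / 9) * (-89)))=-45870/4183 = -10.97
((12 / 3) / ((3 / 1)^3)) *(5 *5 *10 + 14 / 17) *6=34112/153 = 222.95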